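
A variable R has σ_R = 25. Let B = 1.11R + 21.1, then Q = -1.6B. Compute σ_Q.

σ_B = |1.11|·25 = 27.75.
σ_Q = |-1.6|·27.75 = 44.4.

σ_Q = 44.4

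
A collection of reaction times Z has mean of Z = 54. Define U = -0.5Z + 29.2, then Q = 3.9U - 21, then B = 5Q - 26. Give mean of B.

mean of B = -88.1

mean of U = (-0.5)·54 + 29.2 = 2.2.
mean of Q = 3.9·2.2 + (-21) = -12.42.
mean of B = 5·(-12.42) + (-26) = -88.1.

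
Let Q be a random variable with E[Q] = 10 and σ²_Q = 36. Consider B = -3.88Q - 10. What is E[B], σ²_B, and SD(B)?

B = -3.88Q - 10 is linear with a = -3.88, b = -10.
E[B] = a·E[Q] + b = (-3.88)·10 + (-10) = -48.8.
σ²_B = a²·σ²_Q = (-3.88)²·36 = 541.9584 (the additive constant -10 does not affect variance).
SD(Q) = √36 = 6.
SD(B) = |a|·SD(Q) = |-3.88|·6 = 23.28.

E[B] = -48.8, σ²_B = 541.9584, SD(B) = 23.28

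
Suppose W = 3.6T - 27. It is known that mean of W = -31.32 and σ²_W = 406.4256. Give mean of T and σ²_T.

From W = 3.6T - 27: mean of W = a·mean of T + b, so mean of T = (mean of W − b)/a = (-31.32 − (-27))/3.6 = -1.2.
σ²_W = a²·σ²_T, so σ²_T = 406.4256/3.6² = 31.36.

mean of T = -1.2, σ²_T = 31.36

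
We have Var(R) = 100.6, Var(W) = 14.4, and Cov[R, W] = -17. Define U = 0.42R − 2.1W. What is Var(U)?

Var(U) = 111.23784

Var(U) = a²·Var(R) + b²·Var(W) + 2ab·Cov[R, W] with a = 0.42, b = -2.1.
= 0.42²·100.6 + (-2.1)²·14.4 + 2·0.42·(-2.1)·(-17)
= 17.74584 + 63.504 + 29.988 = 111.23784.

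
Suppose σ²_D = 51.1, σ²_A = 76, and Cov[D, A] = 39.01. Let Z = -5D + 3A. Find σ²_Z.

σ²_Z = a²·σ²_D + b²·σ²_A + 2ab·Cov[D, A] with a = -5, b = 3.
= (-5)²·51.1 + 3²·76 + 2·(-5)·3·39.01
= 1277.5 + 684 + (-1170.3) = 791.2.

σ²_Z = 791.2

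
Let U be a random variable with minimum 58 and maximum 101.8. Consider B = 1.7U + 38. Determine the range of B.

Range(B) = 74.46

Range of U = 101.8 − 58 = 43.8.
Range(B) = |a|·Range(U) = |1.7|·43.8 = 74.46.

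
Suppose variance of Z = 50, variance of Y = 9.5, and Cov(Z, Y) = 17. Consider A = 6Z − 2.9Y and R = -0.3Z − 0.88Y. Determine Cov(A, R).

Cov(A, R) = -140.726

By bilinearity, Cov(A, R) = ac·variance of Z + bd·variance of Y + (ad+bc)·Cov(Z, Y), with a=6, b=-2.9, c=-0.3, d=-0.88.
ac·variance of Z = 6·(-0.3)·50 = -90
bd·variance of Y = (-2.9)·(-0.88)·9.5 = 24.244
(ad+bc)·Cov(Z, Y) = (-4.41)·17 = -74.97
Cov(A, R) = -90 + 24.244 + (-74.97) = -140.726.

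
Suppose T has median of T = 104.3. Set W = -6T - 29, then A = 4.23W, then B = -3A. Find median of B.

median of W = (-6)·104.3 + (-29) = -654.8.
median of A = 4.23·(-654.8) = -2769.804.
median of B = (-3)·(-2769.804) = 8309.412.

median of B = 8309.412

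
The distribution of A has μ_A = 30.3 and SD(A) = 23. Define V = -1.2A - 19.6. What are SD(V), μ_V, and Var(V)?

SD(V) = 27.6, μ_V = -55.96, Var(V) = 761.76

V = -1.2A - 19.6 is linear with a = -1.2, b = -19.6.
SD(V) = |a|·SD(A) = |-1.2|·23 = 27.6.
μ_V = a·μ_A + b = (-1.2)·30.3 + (-19.6) = -55.96.
Var(A) = 23² = 529.
Var(V) = a²·Var(A) = (-1.2)²·529 = 761.76 (the additive constant -19.6 does not affect variance).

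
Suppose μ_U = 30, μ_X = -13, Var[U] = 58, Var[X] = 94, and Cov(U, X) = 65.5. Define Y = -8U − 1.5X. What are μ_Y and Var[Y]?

μ_Y = -220.5, Var[Y] = 5495.5

μ_Y = (-8)·μ_U + (-1.5)·μ_X = (-8)·30 + (-1.5)·(-13) = -220.5.
Var[Y] = a²·Var[U] + b²·Var[X] + 2ab·Cov(U, X) with a = -8, b = -1.5.
= (-8)²·58 + (-1.5)²·94 + 2·(-8)·(-1.5)·65.5
= 3712 + 211.5 + 1572 = 5495.5.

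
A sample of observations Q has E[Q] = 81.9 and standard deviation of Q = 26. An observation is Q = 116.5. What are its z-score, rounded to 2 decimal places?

z = (Q − E[Q]) / standard deviation of Q = (116.5 − 81.9) / 26 ≈ 1.33.

z = 1.33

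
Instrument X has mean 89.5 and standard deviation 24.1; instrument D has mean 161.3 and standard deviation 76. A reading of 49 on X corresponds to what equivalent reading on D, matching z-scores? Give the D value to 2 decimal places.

D = 33.58

z = (49 − 89.5)/24.1 ≈ -1.6805.
D = 161.3 + z·76 = 161.3 + (49 − 89.5)·76/24.1 ≈ 33.58.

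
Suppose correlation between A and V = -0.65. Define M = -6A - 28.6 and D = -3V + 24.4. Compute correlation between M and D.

correlation between M and D = -0.65

Linear rescalings preserve correlation up to sign; here the slopes -6 and -3 have the same sign, so correlation between M and D = correlation between A and V = -0.65.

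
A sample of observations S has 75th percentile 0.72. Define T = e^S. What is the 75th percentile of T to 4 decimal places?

e^S is increasing, so P_{75}(T) = g(P_{75}(S)) ≈ 2.0544.

75th percentile of T = 2.0544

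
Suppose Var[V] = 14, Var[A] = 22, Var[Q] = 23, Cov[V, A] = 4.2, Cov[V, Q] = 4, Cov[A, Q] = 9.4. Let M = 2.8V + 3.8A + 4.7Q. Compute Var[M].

Var[M] = 1465.934

Var[M] = a²·Var[V] + b²·Var[A] + c²·Var[Q] + 2ab·Cov[V, A] + 2ac·Cov[V, Q] + 2bc·Cov[A, Q], with a = 2.8, b = 3.8, c = 4.7.
= 109.76 + 317.68 + 508.07 + 89.376 + 105.28 + 335.768
= 1465.934.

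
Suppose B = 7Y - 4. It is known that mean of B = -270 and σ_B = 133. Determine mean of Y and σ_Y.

From B = 7Y - 4: mean of B = a·mean of Y + b, so mean of Y = (mean of B − b)/a = (-270 − (-4))/7 = -38.
σ_B = |a|·σ_Y, so σ_Y = 133/|7| = 19.

mean of Y = -38, σ_Y = 19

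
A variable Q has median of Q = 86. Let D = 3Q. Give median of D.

A linear map preserves order up to sign, so median of D = a·median of Q + b = 3·86 = 258.

median of D = 258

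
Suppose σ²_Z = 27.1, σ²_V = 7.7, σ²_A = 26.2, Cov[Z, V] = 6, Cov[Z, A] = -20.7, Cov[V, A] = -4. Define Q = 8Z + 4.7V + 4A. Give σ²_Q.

σ²_Q = a²·σ²_Z + b²·σ²_V + c²·σ²_A + 2ab·Cov[Z, V] + 2ac·Cov[Z, A] + 2bc·Cov[V, A], with a = 8, b = 4.7, c = 4.
= 1734.4 + 170.093 + 419.2 + 451.2 + (-1324.8) + (-150.4)
= 1299.693.

σ²_Q = 1299.693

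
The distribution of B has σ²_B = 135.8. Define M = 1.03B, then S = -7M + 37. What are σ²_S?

σ²_S = 7059.44078

σ²_M = 1.03²·135.8 = 144.07022.
σ²_S = (-7)²·144.07022 = 7059.44078.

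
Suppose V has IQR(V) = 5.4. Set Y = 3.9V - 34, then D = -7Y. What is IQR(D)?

IQR(D) = 147.42

IQR(Y) = |3.9|·5.4 = 21.06.
IQR(D) = |-7|·21.06 = 147.42.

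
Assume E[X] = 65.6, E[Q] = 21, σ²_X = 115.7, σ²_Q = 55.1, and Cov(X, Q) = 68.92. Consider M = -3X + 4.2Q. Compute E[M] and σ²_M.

E[M] = -108.6, σ²_M = 276.48

E[M] = (-3)·E[X] + 4.2·E[Q] = (-3)·65.6 + 4.2·21 = -108.6.
σ²_M = a²·σ²_X + b²·σ²_Q + 2ab·Cov(X, Q) with a = -3, b = 4.2.
= (-3)²·115.7 + 4.2²·55.1 + 2·(-3)·4.2·68.92
= 1041.3 + 971.964 + (-1736.784) = 276.48.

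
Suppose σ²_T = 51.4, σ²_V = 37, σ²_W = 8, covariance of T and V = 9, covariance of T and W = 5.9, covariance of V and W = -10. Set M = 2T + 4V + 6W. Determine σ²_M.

σ²_M = a²·σ²_T + b²·σ²_V + c²·σ²_W + 2ab·covariance of T and V + 2ac·covariance of T and W + 2bc·covariance of V and W, with a = 2, b = 4, c = 6.
= 205.6 + 592 + 288 + 144 + 141.6 + (-480)
= 891.2.

σ²_M = 891.2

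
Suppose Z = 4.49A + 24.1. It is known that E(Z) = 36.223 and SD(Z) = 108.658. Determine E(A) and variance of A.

E(A) = 2.7, variance of A = 585.64

From Z = 4.49A + 24.1: E(Z) = a·E(A) + b, so E(A) = (E(Z) − b)/a = (36.223 − 24.1)/4.49 = 2.7.
variance of Z = 108.658² = 11806.560964.
variance of Z = a²·variance of A, so variance of A = 11806.560964/4.49² = 585.64.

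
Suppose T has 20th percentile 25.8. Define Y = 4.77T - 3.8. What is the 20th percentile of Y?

Since a = 4.77 > 0 the transformation is increasing, so the 20th percentile of Y = a·(P_{20} of T) + b = 4.77·25.8 + (-3.8) = 119.266.

20th percentile of Y = 119.266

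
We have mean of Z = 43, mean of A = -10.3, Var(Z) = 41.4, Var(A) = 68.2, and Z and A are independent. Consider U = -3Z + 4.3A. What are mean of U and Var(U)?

mean of U = (-3)·mean of Z + 4.3·mean of A = (-3)·43 + 4.3·(-10.3) = -173.29.
Var(U) = a²·Var(Z) + b²·Var(A) + 2ab·Cov[Z, A] with a = -3, b = 4.3.
Independence gives Cov[Z, A] = 0.
= (-3)²·41.4 + 4.3²·68.2 + 2·(-3)·4.3·0
= 372.6 + 1261.018 + 0 = 1633.618.

mean of U = -173.29, Var(U) = 1633.618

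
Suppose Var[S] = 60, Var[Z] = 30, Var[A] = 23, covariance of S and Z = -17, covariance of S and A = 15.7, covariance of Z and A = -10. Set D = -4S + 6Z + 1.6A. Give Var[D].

Var[D] = a²·Var[S] + b²·Var[Z] + c²·Var[A] + 2ab·covariance of S and Z + 2ac·covariance of S and A + 2bc·covariance of Z and A, with a = -4, b = 6, c = 1.6.
= 960 + 1080 + 58.88 + 816 + (-200.96) + (-192)
= 2521.92.

Var[D] = 2521.92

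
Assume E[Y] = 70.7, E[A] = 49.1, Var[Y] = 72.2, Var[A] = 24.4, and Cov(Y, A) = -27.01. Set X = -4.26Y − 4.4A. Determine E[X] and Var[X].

E[X] = (-4.26)·E[Y] + (-4.4)·E[A] = (-4.26)·70.7 + (-4.4)·49.1 = -517.222.
Var[X] = a²·Var[Y] + b²·Var[A] + 2ab·Cov(Y, A) with a = -4.26, b = -4.4.
= (-4.26)²·72.2 + (-4.4)²·24.4 + 2·(-4.26)·(-4.4)·(-27.01)
= 1310.25672 + 472.384 + (-1012.55088) = 770.08984.

E[X] = -517.222, Var[X] = 770.08984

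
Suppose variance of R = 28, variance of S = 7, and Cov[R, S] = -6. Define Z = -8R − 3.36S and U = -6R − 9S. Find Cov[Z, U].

By bilinearity, Cov[Z, U] = ac·variance of R + bd·variance of S + (ad+bc)·Cov[R, S], with a=-8, b=-3.36, c=-6, d=-9.
ac·variance of R = (-8)·(-6)·28 = 1344
bd·variance of S = (-3.36)·(-9)·7 = 211.68
(ad+bc)·Cov[R, S] = (92.16)·(-6) = -552.96
Cov[Z, U] = 1344 + 211.68 + (-552.96) = 1002.72.

Cov[Z, U] = 1002.72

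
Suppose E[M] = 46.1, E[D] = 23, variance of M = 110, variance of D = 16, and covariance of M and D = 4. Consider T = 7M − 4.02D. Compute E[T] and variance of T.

E[T] = 230.24, variance of T = 5423.4464

E[T] = 7·E[M] + (-4.02)·E[D] = 7·46.1 + (-4.02)·23 = 230.24.
variance of T = a²·variance of M + b²·variance of D + 2ab·covariance of M and D with a = 7, b = -4.02.
= 7²·110 + (-4.02)²·16 + 2·7·(-4.02)·4
= 5390 + 258.5664 + (-225.12) = 5423.4464.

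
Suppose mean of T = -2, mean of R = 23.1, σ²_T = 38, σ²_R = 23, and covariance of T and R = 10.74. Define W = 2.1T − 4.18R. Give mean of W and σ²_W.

mean of W = -100.758, σ²_W = 380.89376

mean of W = 2.1·mean of T + (-4.18)·mean of R = 2.1·(-2) + (-4.18)·23.1 = -100.758.
σ²_W = a²·σ²_T + b²·σ²_R + 2ab·covariance of T and R with a = 2.1, b = -4.18.
= 2.1²·38 + (-4.18)²·23 + 2·2.1·(-4.18)·10.74
= 167.58 + 401.8652 + (-188.55144) = 380.89376.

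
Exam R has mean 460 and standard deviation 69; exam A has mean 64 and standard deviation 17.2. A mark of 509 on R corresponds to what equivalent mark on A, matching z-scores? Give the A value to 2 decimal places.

A = 76.21

z = (509 − 460)/69 ≈ 0.7101.
A = 64 + z·17.2 = 64 + (509 − 460)·17.2/69 ≈ 76.21.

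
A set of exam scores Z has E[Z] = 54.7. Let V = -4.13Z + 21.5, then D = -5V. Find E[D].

E[V] = (-4.13)·54.7 + 21.5 = -204.411.
E[D] = (-5)·(-204.411) = 1022.055.

E[D] = 1022.055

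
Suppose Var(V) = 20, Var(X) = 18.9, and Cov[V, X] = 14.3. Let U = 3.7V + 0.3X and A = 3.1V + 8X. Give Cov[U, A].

By bilinearity, Cov[U, A] = ac·Var(V) + bd·Var(X) + (ad+bc)·Cov[V, X], with a=3.7, b=0.3, c=3.1, d=8.
ac·Var(V) = 3.7·3.1·20 = 229.4
bd·Var(X) = 0.3·8·18.9 = 45.36
(ad+bc)·Cov[V, X] = (30.53)·14.3 = 436.579
Cov[U, A] = 229.4 + 45.36 + 436.579 = 711.339.

Cov[U, A] = 711.339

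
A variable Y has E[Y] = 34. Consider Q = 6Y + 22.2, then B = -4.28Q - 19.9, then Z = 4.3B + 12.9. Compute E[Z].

E[Q] = 6·34 + 22.2 = 226.2.
E[B] = (-4.28)·226.2 + (-19.9) = -988.036.
E[Z] = 4.3·(-988.036) + 12.9 = -4235.6548.

E[Z] = -4235.6548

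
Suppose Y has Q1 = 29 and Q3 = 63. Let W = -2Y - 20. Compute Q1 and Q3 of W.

a = -2 < 0 reverses order: Q1(W) comes from Q3(Y), Q3(W) from Q1(Y).
Q1(W) = (-2)·63 + (-20) = -146; Q3(W) = (-2)·29 + (-20) = -78.

Q1(W) = -146, Q3(W) = -78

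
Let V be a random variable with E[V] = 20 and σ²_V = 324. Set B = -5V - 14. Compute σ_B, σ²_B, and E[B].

B = -5V - 14 is linear with a = -5, b = -14.
σ_V = √324 = 18.
σ_B = |a|·σ_V = |-5|·18 = 90.
σ²_B = a²·σ²_V = (-5)²·324 = 8100 (the additive constant -14 does not affect variance).
E[B] = a·E[V] + b = (-5)·20 + (-14) = -114.

σ_B = 90, σ²_B = 8100, E[B] = -114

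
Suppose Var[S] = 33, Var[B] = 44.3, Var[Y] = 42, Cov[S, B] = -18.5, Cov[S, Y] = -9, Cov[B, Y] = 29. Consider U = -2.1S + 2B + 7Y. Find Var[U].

Var[U] = 3612.73

Var[U] = a²·Var[S] + b²·Var[B] + c²·Var[Y] + 2ab·Cov[S, B] + 2ac·Cov[S, Y] + 2bc·Cov[B, Y], with a = -2.1, b = 2, c = 7.
= 145.53 + 177.2 + 2058 + 155.4 + 264.6 + 812
= 3612.73.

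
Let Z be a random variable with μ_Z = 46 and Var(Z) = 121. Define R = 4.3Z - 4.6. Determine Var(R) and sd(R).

Var(R) = 2237.29, sd(R) = 47.3

R = 4.3Z - 4.6 is linear with a = 4.3, b = -4.6.
Var(R) = a²·Var(Z) = 4.3²·121 = 2237.29 (the additive constant -4.6 does not affect variance).
sd(Z) = √121 = 11.
sd(R) = |a|·sd(Z) = |4.3|·11 = 47.3.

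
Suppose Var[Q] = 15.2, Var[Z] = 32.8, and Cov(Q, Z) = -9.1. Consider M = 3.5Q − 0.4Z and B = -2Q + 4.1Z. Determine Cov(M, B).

Cov(M, B) = -298.057

By bilinearity, Cov(M, B) = ac·Var[Q] + bd·Var[Z] + (ad+bc)·Cov(Q, Z), with a=3.5, b=-0.4, c=-2, d=4.1.
ac·Var[Q] = 3.5·(-2)·15.2 = -106.4
bd·Var[Z] = (-0.4)·4.1·32.8 = -53.792
(ad+bc)·Cov(Q, Z) = (15.15)·(-9.1) = -137.865
Cov(M, B) = -106.4 + (-53.792) + (-137.865) = -298.057.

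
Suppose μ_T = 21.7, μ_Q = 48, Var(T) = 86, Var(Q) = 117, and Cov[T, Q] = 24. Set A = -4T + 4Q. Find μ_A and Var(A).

μ_A = (-4)·μ_T + 4·μ_Q = (-4)·21.7 + 4·48 = 105.2.
Var(A) = a²·Var(T) + b²·Var(Q) + 2ab·Cov[T, Q] with a = -4, b = 4.
= (-4)²·86 + 4²·117 + 2·(-4)·4·24
= 1376 + 1872 + (-768) = 2480.

μ_A = 105.2, Var(A) = 2480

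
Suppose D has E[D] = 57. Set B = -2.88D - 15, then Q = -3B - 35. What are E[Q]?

E[Q] = 502.48

E[B] = (-2.88)·57 + (-15) = -179.16.
E[Q] = (-3)·(-179.16) + (-35) = 502.48.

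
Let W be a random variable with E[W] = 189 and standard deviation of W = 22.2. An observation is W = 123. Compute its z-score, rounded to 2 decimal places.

z = -2.97

z = (W − E[W]) / standard deviation of W = (123 − 189) / 22.2 ≈ -2.97.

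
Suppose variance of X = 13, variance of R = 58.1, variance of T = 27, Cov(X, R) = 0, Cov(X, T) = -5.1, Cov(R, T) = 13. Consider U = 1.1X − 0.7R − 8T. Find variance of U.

variance of U = 2007.559

variance of U = a²·variance of X + b²·variance of R + c²·variance of T + 2ab·Cov(X, R) + 2ac·Cov(X, T) + 2bc·Cov(R, T), with a = 1.1, b = -0.7, c = -8.
= 15.73 + 28.469 + 1728 + 0 + 89.76 + 145.6
= 2007.559.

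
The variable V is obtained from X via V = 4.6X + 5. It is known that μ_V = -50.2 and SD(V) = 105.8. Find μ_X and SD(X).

From V = 4.6X + 5: μ_V = a·μ_X + b, so μ_X = (μ_V − b)/a = (-50.2 − 5)/4.6 = -12.
SD(V) = |a|·SD(X), so SD(X) = 105.8/|4.6| = 23.

μ_X = -12, SD(X) = 23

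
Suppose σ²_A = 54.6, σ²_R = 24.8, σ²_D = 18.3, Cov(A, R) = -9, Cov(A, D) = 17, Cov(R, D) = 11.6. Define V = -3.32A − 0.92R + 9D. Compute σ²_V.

σ²_V = 842.11856

σ²_V = a²·σ²_A + b²·σ²_R + c²·σ²_D + 2ab·Cov(A, R) + 2ac·Cov(A, D) + 2bc·Cov(R, D), with a = -3.32, b = -0.92, c = 9.
= 601.82304 + 20.99072 + 1482.3 + (-54.9792) + (-1015.92) + (-192.096)
= 842.11856.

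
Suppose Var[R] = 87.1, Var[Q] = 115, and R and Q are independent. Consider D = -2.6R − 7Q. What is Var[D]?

Var[D] = a²·Var[R] + b²·Var[Q] + 2ab·Cov[R, Q] with a = -2.6, b = -7.
Independence gives Cov[R, Q] = 0.
= (-2.6)²·87.1 + (-7)²·115 + 2·(-2.6)·(-7)·0
= 588.796 + 5635 + 0 = 6223.796.

Var[D] = 6223.796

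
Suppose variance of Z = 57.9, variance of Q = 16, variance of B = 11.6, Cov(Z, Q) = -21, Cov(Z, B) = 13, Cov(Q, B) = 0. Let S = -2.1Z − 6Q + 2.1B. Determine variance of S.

variance of S = a²·variance of Z + b²·variance of Q + c²·variance of B + 2ab·Cov(Z, Q) + 2ac·Cov(Z, B) + 2bc·Cov(Q, B), with a = -2.1, b = -6, c = 2.1.
= 255.339 + 576 + 51.156 + (-529.2) + (-114.66) + 0
= 238.635.

variance of S = 238.635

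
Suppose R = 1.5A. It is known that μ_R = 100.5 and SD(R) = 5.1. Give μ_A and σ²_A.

μ_A = 67, σ²_A = 11.56

From R = 1.5A: μ_R = a·μ_A + b, so μ_A = (μ_R − b)/a = (100.5 − 0)/1.5 = 67.
σ²_R = 5.1² = 26.01.
σ²_R = a²·σ²_A, so σ²_A = 26.01/1.5² = 11.56.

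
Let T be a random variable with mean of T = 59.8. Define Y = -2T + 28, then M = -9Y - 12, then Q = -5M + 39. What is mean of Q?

mean of Q = -4023

mean of Y = (-2)·59.8 + 28 = -91.6.
mean of M = (-9)·(-91.6) + (-12) = 812.4.
mean of Q = (-5)·812.4 + 39 = -4023.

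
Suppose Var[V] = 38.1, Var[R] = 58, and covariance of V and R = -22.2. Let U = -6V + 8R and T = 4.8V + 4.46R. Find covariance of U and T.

By bilinearity, covariance of U and T = ac·Var[V] + bd·Var[R] + (ad+bc)·covariance of V and R, with a=-6, b=8, c=4.8, d=4.46.
ac·Var[V] = (-6)·4.8·38.1 = -1097.28
bd·Var[R] = 8·4.46·58 = 2069.44
(ad+bc)·covariance of V and R = (11.64)·(-22.2) = -258.408
covariance of U and T = -1097.28 + 2069.44 + (-258.408) = 713.752.

covariance of U and T = 713.752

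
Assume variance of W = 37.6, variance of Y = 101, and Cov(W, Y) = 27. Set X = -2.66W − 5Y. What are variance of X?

variance of X = a²·variance of W + b²·variance of Y + 2ab·Cov(W, Y) with a = -2.66, b = -5.
= (-2.66)²·37.6 + (-5)²·101 + 2·(-2.66)·(-5)·27
= 266.04256 + 2525 + 718.2 = 3509.24256.

variance of X = 3509.24256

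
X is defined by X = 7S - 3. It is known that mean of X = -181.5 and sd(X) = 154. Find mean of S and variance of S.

From X = 7S - 3: mean of X = a·mean of S + b, so mean of S = (mean of X − b)/a = (-181.5 − (-3))/7 = -25.5.
variance of X = 154² = 23716.
variance of X = a²·variance of S, so variance of S = 23716/7² = 484.

mean of S = -25.5, variance of S = 484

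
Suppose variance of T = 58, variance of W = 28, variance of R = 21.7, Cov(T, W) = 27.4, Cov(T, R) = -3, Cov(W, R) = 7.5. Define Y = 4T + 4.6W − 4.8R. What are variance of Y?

variance of Y = 2812.768

variance of Y = a²·variance of T + b²·variance of W + c²·variance of R + 2ab·Cov(T, W) + 2ac·Cov(T, R) + 2bc·Cov(W, R), with a = 4, b = 4.6, c = -4.8.
= 928 + 592.48 + 499.968 + 1008.32 + 115.2 + (-331.2)
= 2812.768.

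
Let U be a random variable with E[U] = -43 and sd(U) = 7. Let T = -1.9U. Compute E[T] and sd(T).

T = -1.9U is linear with a = -1.9, b = 0.
E[T] = a·E[U] + b = (-1.9)·(-43) = 81.7.
sd(T) = |a|·sd(U) = |-1.9|·7 = 13.3.

E[T] = 81.7, sd(T) = 13.3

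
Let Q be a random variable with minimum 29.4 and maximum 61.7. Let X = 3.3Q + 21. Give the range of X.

Range(X) = 106.59

Range of Q = 61.7 − 29.4 = 32.3.
Range(X) = |a|·Range(Q) = |3.3|·32.3 = 106.59.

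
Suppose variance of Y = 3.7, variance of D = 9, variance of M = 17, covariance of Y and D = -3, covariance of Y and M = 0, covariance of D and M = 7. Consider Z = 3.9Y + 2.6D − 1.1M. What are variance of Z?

variance of Z = 36.807

variance of Z = a²·variance of Y + b²·variance of D + c²·variance of M + 2ab·covariance of Y and D + 2ac·covariance of Y and M + 2bc·covariance of D and M, with a = 3.9, b = 2.6, c = -1.1.
= 56.277 + 60.84 + 20.57 + (-60.84) + 0 + (-40.04)
= 36.807.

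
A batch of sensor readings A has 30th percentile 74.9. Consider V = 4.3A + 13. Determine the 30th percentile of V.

Since a = 4.3 > 0 the transformation is increasing, so the 30th percentile of V = a·(P_{30} of A) + b = 4.3·74.9 + 13 = 335.07.

30th percentile of V = 335.07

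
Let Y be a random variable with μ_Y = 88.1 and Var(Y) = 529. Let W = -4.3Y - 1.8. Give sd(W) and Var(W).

sd(W) = 98.9, Var(W) = 9781.21

W = -4.3Y - 1.8 is linear with a = -4.3, b = -1.8.
sd(Y) = √529 = 23.
sd(W) = |a|·sd(Y) = |-4.3|·23 = 98.9.
Var(W) = a²·Var(Y) = (-4.3)²·529 = 9781.21 (the additive constant -1.8 does not affect variance).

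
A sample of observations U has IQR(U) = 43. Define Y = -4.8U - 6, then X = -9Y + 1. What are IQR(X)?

IQR(Y) = |-4.8|·43 = 206.4.
IQR(X) = |-9|·206.4 = 1857.6.

IQR(X) = 1857.6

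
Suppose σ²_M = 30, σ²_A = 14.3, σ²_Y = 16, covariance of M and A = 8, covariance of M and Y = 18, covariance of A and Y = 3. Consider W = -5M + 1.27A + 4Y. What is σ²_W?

σ²_W = 237.94447

σ²_W = a²·σ²_M + b²·σ²_A + c²·σ²_Y + 2ab·covariance of M and A + 2ac·covariance of M and Y + 2bc·covariance of A and Y, with a = -5, b = 1.27, c = 4.
= 750 + 23.06447 + 256 + (-101.6) + (-720) + 30.48
= 237.94447.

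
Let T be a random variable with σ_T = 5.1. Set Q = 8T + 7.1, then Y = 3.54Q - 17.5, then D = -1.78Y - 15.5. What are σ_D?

σ_D = 257.08896

σ_Q = |8|·5.1 = 40.8.
σ_Y = |3.54|·40.8 = 144.432.
σ_D = |-1.78|·144.432 = 257.08896.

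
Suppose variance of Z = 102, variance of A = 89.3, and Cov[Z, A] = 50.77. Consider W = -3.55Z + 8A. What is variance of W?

variance of W = a²·variance of Z + b²·variance of A + 2ab·Cov[Z, A] with a = -3.55, b = 8.
= (-3.55)²·102 + 8²·89.3 + 2·(-3.55)·8·50.77
= 1285.455 + 5715.2 + (-2883.736) = 4116.919.

variance of W = 4116.919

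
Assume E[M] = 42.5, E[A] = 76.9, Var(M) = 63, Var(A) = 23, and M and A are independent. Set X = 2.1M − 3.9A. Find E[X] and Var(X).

E[X] = -210.66, Var(X) = 627.66

E[X] = 2.1·E[M] + (-3.9)·E[A] = 2.1·42.5 + (-3.9)·76.9 = -210.66.
Var(X) = a²·Var(M) + b²·Var(A) + 2ab·Cov[M, A] with a = 2.1, b = -3.9.
Independence gives Cov[M, A] = 0.
= 2.1²·63 + (-3.9)²·23 + 2·2.1·(-3.9)·0
= 277.83 + 349.83 + 0 = 627.66.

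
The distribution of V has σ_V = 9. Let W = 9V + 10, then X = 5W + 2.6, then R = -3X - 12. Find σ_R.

σ_R = 1215

σ_W = |9|·9 = 81.
σ_X = |5|·81 = 405.
σ_R = |-3|·405 = 1215.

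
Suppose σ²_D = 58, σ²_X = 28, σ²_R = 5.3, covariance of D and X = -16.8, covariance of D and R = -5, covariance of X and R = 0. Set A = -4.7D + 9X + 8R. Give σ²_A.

σ²_A = a²·σ²_D + b²·σ²_X + c²·σ²_R + 2ab·covariance of D and X + 2ac·covariance of D and R + 2bc·covariance of X and R, with a = -4.7, b = 9, c = 8.
= 1281.22 + 2268 + 339.2 + 1421.28 + 376 + 0
= 5685.7.

σ²_A = 5685.7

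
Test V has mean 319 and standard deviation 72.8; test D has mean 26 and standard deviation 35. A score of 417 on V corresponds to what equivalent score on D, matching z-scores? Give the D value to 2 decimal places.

z = (417 − 319)/72.8 ≈ 1.3462.
D = 26 + z·35 = 26 + (417 − 319)·35/72.8 ≈ 73.12.

D = 73.12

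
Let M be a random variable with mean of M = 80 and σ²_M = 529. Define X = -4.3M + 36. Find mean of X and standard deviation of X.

X = -4.3M + 36 is linear with a = -4.3, b = 36.
mean of X = a·mean of M + b = (-4.3)·80 + 36 = -308.
standard deviation of M = √529 = 23.
standard deviation of X = |a|·standard deviation of M = |-4.3|·23 = 98.9.

mean of X = -308, standard deviation of X = 98.9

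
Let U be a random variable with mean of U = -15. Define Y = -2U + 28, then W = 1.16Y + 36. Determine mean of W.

mean of Y = (-2)·(-15) + 28 = 58.
mean of W = 1.16·58 + 36 = 103.28.

mean of W = 103.28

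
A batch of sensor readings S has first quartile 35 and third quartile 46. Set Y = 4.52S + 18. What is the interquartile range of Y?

IQR(Y) = 49.72

IQR of S = Q3 − Q1 = 46 − 35 = 11.
Under Y = aS + b, IQR(Y) = |a|·IQR(S) = |4.52|·11 = 49.72 (shifts cancel; spread scales by |a|).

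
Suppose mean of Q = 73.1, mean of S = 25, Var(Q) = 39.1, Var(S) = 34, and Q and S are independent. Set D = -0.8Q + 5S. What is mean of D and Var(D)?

mean of D = 66.52, Var(D) = 875.024

mean of D = (-0.8)·mean of Q + 5·mean of S = (-0.8)·73.1 + 5·25 = 66.52.
Var(D) = a²·Var(Q) + b²·Var(S) + 2ab·Cov(Q, S) with a = -0.8, b = 5.
Independence gives Cov(Q, S) = 0.
= (-0.8)²·39.1 + 5²·34 + 2·(-0.8)·5·0
= 25.024 + 850 + 0 = 875.024.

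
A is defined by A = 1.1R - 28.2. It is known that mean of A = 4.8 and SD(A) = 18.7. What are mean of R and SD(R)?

From A = 1.1R - 28.2: mean of A = a·mean of R + b, so mean of R = (mean of A − b)/a = (4.8 − (-28.2))/1.1 = 30.
SD(A) = |a|·SD(R), so SD(R) = 18.7/|1.1| = 17.

mean of R = 30, SD(R) = 17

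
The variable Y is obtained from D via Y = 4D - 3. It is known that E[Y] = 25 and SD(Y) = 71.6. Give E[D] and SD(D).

From Y = 4D - 3: E[Y] = a·E[D] + b, so E[D] = (E[Y] − b)/a = (25 − (-3))/4 = 7.
SD(Y) = |a|·SD(D), so SD(D) = 71.6/|4| = 17.9.

E[D] = 7, SD(D) = 17.9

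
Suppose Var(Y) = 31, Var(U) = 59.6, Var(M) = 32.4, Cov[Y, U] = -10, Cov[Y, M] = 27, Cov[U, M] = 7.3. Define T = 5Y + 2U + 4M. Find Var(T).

Var(T) = 2528.6

Var(T) = a²·Var(Y) + b²·Var(U) + c²·Var(M) + 2ab·Cov[Y, U] + 2ac·Cov[Y, M] + 2bc·Cov[U, M], with a = 5, b = 2, c = 4.
= 775 + 238.4 + 518.4 + (-200) + 1080 + 116.8
= 2528.6.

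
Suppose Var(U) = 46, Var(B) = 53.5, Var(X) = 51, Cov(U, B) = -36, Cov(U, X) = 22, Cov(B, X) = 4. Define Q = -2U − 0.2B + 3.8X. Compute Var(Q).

Var(Q) = 553.3

Var(Q) = a²·Var(U) + b²·Var(B) + c²·Var(X) + 2ab·Cov(U, B) + 2ac·Cov(U, X) + 2bc·Cov(B, X), with a = -2, b = -0.2, c = 3.8.
= 184 + 2.14 + 736.44 + (-28.8) + (-334.4) + (-6.08)
= 553.3.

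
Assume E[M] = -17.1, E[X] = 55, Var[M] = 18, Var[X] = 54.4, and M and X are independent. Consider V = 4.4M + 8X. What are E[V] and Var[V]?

E[V] = 4.4·E[M] + 8·E[X] = 4.4·(-17.1) + 8·55 = 364.76.
Var[V] = a²·Var[M] + b²·Var[X] + 2ab·Cov[M, X] with a = 4.4, b = 8.
Independence gives Cov[M, X] = 0.
= 4.4²·18 + 8²·54.4 + 2·4.4·8·0
= 348.48 + 3481.6 + 0 = 3830.08.

E[V] = 364.76, Var[V] = 3830.08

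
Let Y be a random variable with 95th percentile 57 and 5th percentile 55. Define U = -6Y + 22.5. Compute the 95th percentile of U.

Since a = -6 < 0 the transformation is decreasing, reversing order: the 95th percentile of U corresponds to the 5th percentile of Y.
So P_{95}(U) = a·P_{5}(Y) + b = (-6)·55 + 22.5 = -307.5.

95th percentile of U = -307.5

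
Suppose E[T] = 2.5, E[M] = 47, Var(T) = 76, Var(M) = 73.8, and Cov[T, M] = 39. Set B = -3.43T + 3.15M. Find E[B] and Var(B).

E[B] = 139.475, Var(B) = 783.6619

E[B] = (-3.43)·E[T] + 3.15·E[M] = (-3.43)·2.5 + 3.15·47 = 139.475.
Var(B) = a²·Var(T) + b²·Var(M) + 2ab·Cov[T, M] with a = -3.43, b = 3.15.
= (-3.43)²·76 + 3.15²·73.8 + 2·(-3.43)·3.15·39
= 894.1324 + 732.2805 + (-842.751) = 783.6619.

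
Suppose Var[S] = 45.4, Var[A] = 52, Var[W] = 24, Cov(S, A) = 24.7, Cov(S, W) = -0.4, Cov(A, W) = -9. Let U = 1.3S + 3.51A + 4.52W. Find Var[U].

Var[U] = a²·Var[S] + b²·Var[A] + c²·Var[W] + 2ab·Cov(S, A) + 2ac·Cov(S, W) + 2bc·Cov(A, W), with a = 1.3, b = 3.51, c = 4.52.
= 76.726 + 640.6452 + 490.3296 + 225.4122 + (-4.7008) + (-285.5736)
= 1142.8386.

Var[U] = 1142.8386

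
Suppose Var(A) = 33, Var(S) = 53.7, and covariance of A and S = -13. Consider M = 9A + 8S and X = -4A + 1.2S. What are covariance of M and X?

By bilinearity, covariance of M and X = ac·Var(A) + bd·Var(S) + (ad+bc)·covariance of A and S, with a=9, b=8, c=-4, d=1.2.
ac·Var(A) = 9·(-4)·33 = -1188
bd·Var(S) = 8·1.2·53.7 = 515.52
(ad+bc)·covariance of A and S = (-21.2)·(-13) = 275.6
covariance of M and X = -1188 + 515.52 + 275.6 = -396.88.

covariance of M and X = -396.88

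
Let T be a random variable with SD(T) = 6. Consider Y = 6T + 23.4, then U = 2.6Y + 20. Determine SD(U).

SD(U) = 93.6

SD(Y) = |6|·6 = 36.
SD(U) = |2.6|·36 = 93.6.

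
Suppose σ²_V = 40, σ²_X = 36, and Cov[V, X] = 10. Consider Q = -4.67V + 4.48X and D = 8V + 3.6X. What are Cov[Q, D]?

By bilinearity, Cov[Q, D] = ac·σ²_V + bd·σ²_X + (ad+bc)·Cov[V, X], with a=-4.67, b=4.48, c=8, d=3.6.
ac·σ²_V = (-4.67)·8·40 = -1494.4
bd·σ²_X = 4.48·3.6·36 = 580.608
(ad+bc)·Cov[V, X] = (19.028)·10 = 190.28
Cov[Q, D] = -1494.4 + 580.608 + 190.28 = -723.512.

Cov[Q, D] = -723.512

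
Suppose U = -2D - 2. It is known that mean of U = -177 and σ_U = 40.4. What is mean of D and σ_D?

From U = -2D - 2: mean of U = a·mean of D + b, so mean of D = (mean of U − b)/a = (-177 − (-2))/(-2) = 87.5.
σ_U = |a|·σ_D, so σ_D = 40.4/|-2| = 20.2.

mean of D = 87.5, σ_D = 20.2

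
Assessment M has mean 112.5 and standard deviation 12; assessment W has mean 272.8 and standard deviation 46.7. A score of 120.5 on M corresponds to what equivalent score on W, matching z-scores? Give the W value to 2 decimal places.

z = (120.5 − 112.5)/12 ≈ 0.6667.
W = 272.8 + z·46.7 = 272.8 + (120.5 − 112.5)·46.7/12 ≈ 303.93.

W = 303.93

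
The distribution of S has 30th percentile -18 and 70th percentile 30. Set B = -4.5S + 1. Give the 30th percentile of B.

30th percentile of B = -134

Since a = -4.5 < 0 the transformation is decreasing, reversing order: the 30th percentile of B corresponds to the 70th percentile of S.
So P_{30}(B) = a·P_{70}(S) + b = (-4.5)·30 + 1 = -134.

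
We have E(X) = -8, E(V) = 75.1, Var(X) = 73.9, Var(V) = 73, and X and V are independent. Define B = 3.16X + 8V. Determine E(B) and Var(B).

E(B) = 3.16·E(X) + 8·E(V) = 3.16·(-8) + 8·75.1 = 575.52.
Var(B) = a²·Var(X) + b²·Var(V) + 2ab·Cov(X, V) with a = 3.16, b = 8.
Independence gives Cov(X, V) = 0.
= 3.16²·73.9 + 8²·73 + 2·3.16·8·0
= 737.93584 + 4672 + 0 = 5409.93584.

E(B) = 575.52, Var(B) = 5409.93584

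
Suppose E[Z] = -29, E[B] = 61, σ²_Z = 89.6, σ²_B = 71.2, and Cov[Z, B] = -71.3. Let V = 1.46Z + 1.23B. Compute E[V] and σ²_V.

E[V] = 1.46·E[Z] + 1.23·E[B] = 1.46·(-29) + 1.23·61 = 32.69.
σ²_V = a²·σ²_Z + b²·σ²_B + 2ab·Cov[Z, B] with a = 1.46, b = 1.23.
= 1.46²·89.6 + 1.23²·71.2 + 2·1.46·1.23·(-71.3)
= 190.99136 + 107.71848 + (-256.08108) = 42.62876.

E[V] = 32.69, σ²_V = 42.62876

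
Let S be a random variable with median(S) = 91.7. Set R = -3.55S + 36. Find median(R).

median(R) = -289.535

A linear map preserves order up to sign, so median(R) = a·median(S) + b = (-3.55)·91.7 + 36 = -289.535.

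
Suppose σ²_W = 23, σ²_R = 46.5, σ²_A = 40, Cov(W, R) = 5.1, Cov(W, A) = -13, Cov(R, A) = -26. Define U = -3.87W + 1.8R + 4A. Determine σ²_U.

σ²_U = a²·σ²_W + b²·σ²_R + c²·σ²_A + 2ab·Cov(W, R) + 2ac·Cov(W, A) + 2bc·Cov(R, A), with a = -3.87, b = 1.8, c = 4.
= 344.4687 + 150.66 + 640 + (-71.0532) + 402.48 + (-374.4)
= 1092.1555.

σ²_U = 1092.1555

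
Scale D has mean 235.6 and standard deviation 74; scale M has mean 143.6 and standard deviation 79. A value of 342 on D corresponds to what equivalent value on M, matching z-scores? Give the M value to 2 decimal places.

z = (342 − 235.6)/74 ≈ 1.4378.
M = 143.6 + z·79 = 143.6 + (342 − 235.6)·79/74 ≈ 257.19.

M = 257.19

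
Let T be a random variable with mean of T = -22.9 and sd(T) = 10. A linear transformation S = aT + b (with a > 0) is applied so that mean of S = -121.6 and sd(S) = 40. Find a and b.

sd(S) = a·sd(T) (a > 0), so a = 40/10 = 4.
mean of S = a·mean of T + b, so b = -121.6 − 4·(-22.9) = -30.

a = 4, b = -30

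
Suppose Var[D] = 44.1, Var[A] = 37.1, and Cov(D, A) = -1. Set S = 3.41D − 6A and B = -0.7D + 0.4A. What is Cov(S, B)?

By bilinearity, Cov(S, B) = ac·Var[D] + bd·Var[A] + (ad+bc)·Cov(D, A), with a=3.41, b=-6, c=-0.7, d=0.4.
ac·Var[D] = 3.41·(-0.7)·44.1 = -105.2667
bd·Var[A] = (-6)·0.4·37.1 = -89.04
(ad+bc)·Cov(D, A) = (5.564)·(-1) = -5.564
Cov(S, B) = -105.2667 + (-89.04) + (-5.564) = -199.8707.

Cov(S, B) = -199.8707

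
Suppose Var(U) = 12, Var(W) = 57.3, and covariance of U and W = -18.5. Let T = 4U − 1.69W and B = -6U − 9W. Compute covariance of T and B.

By bilinearity, covariance of T and B = ac·Var(U) + bd·Var(W) + (ad+bc)·covariance of U and W, with a=4, b=-1.69, c=-6, d=-9.
ac·Var(U) = 4·(-6)·12 = -288
bd·Var(W) = (-1.69)·(-9)·57.3 = 871.533
(ad+bc)·covariance of U and W = (-25.86)·(-18.5) = 478.41
covariance of T and B = -288 + 871.533 + 478.41 = 1061.943.

covariance of T and B = 1061.943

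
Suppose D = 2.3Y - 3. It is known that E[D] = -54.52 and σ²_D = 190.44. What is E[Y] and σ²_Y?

E[Y] = -22.4, σ²_Y = 36

From D = 2.3Y - 3: E[D] = a·E[Y] + b, so E[Y] = (E[D] − b)/a = (-54.52 − (-3))/2.3 = -22.4.
σ²_D = a²·σ²_Y, so σ²_Y = 190.44/2.3² = 36.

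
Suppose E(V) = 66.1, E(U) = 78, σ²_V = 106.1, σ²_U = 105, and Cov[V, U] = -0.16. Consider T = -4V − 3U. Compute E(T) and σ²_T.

E(T) = (-4)·E(V) + (-3)·E(U) = (-4)·66.1 + (-3)·78 = -498.4.
σ²_T = a²·σ²_V + b²·σ²_U + 2ab·Cov[V, U] with a = -4, b = -3.
= (-4)²·106.1 + (-3)²·105 + 2·(-4)·(-3)·(-0.16)
= 1697.6 + 945 + (-3.84) = 2638.76.

E(T) = -498.4, σ²_T = 2638.76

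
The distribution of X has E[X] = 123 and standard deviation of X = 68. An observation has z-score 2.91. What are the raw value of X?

X = 320.88

X = E[X] + z·standard deviation of X = 123 + 2.91·68 = 320.88.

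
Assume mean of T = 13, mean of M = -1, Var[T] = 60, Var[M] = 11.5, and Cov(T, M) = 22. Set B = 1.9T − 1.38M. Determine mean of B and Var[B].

mean of B = 1.9·mean of T + (-1.38)·mean of M = 1.9·13 + (-1.38)·(-1) = 26.08.
Var[B] = a²·Var[T] + b²·Var[M] + 2ab·Cov(T, M) with a = 1.9, b = -1.38.
= 1.9²·60 + (-1.38)²·11.5 + 2·1.9·(-1.38)·22
= 216.6 + 21.9006 + (-115.368) = 123.1326.

mean of B = 26.08, Var[B] = 123.1326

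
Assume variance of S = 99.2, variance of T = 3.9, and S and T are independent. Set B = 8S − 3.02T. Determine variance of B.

variance of B = a²·variance of S + b²·variance of T + 2ab·Cov[S, T] with a = 8, b = -3.02.
Independence gives Cov[S, T] = 0.
= 8²·99.2 + (-3.02)²·3.9 + 2·8·(-3.02)·0
= 6348.8 + 35.56956 + 0 = 6384.36956.

variance of B = 6384.36956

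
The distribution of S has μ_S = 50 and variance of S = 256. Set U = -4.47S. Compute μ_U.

U = -4.47S is linear with a = -4.47, b = 0.
μ_U = a·μ_S + b = (-4.47)·50 = -223.5.

μ_U = -223.5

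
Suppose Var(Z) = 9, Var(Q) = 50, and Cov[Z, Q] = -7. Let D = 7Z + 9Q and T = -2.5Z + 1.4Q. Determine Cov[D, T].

Cov[D, T] = 561.4

By bilinearity, Cov[D, T] = ac·Var(Z) + bd·Var(Q) + (ad+bc)·Cov[Z, Q], with a=7, b=9, c=-2.5, d=1.4.
ac·Var(Z) = 7·(-2.5)·9 = -157.5
bd·Var(Q) = 9·1.4·50 = 630
(ad+bc)·Cov[Z, Q] = (-12.7)·(-7) = 88.9
Cov[D, T] = -157.5 + 630 + 88.9 = 561.4.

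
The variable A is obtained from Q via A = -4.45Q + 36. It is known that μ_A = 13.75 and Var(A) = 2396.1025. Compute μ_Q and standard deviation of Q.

From A = -4.45Q + 36: μ_A = a·μ_Q + b, so μ_Q = (μ_A − b)/a = (13.75 − 36)/(-4.45) = 5.
standard deviation of A = √2396.1025 = 48.95.
standard deviation of A = |a|·standard deviation of Q, so standard deviation of Q = 48.95/|-4.45| = 11.

μ_Q = 5, standard deviation of Q = 11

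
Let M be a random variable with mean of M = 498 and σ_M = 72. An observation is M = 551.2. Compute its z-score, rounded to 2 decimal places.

z = 0.74

z = (M − mean of M) / σ_M = (551.2 − 498) / 72 ≈ 0.74.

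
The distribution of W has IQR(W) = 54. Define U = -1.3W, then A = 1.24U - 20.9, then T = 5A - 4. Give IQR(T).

IQR(T) = 435.24

IQR(U) = |-1.3|·54 = 70.2.
IQR(A) = |1.24|·70.2 = 87.048.
IQR(T) = |5|·87.048 = 435.24.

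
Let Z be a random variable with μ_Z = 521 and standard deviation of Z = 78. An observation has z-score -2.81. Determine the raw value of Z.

Z = 301.82

Z = μ_Z + z·standard deviation of Z = 521 + (-2.81)·78 = 301.82.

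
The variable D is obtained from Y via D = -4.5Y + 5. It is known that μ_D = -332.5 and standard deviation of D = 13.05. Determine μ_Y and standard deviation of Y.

μ_Y = 75, standard deviation of Y = 2.9

From D = -4.5Y + 5: μ_D = a·μ_Y + b, so μ_Y = (μ_D − b)/a = (-332.5 − 5)/(-4.5) = 75.
standard deviation of D = |a|·standard deviation of Y, so standard deviation of Y = 13.05/|-4.5| = 2.9.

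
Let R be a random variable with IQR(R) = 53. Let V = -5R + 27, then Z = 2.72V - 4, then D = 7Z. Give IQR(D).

IQR(V) = |-5|·53 = 265.
IQR(Z) = |2.72|·265 = 720.8.
IQR(D) = |7|·720.8 = 5045.6.

IQR(D) = 5045.6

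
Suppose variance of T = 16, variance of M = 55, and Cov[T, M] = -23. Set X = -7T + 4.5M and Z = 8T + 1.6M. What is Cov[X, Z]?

By bilinearity, Cov[X, Z] = ac·variance of T + bd·variance of M + (ad+bc)·Cov[T, M], with a=-7, b=4.5, c=8, d=1.6.
ac·variance of T = (-7)·8·16 = -896
bd·variance of M = 4.5·1.6·55 = 396
(ad+bc)·Cov[T, M] = (24.8)·(-23) = -570.4
Cov[X, Z] = -896 + 396 + (-570.4) = -1070.4.

Cov[X, Z] = -1070.4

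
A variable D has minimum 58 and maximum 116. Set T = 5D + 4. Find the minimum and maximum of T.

min(T) = 294, max(T) = 584

a = 5 > 0, so min(T) = a·min(D)+b = 5·58 + 4 = 294 and max(T) = 5·116 + 4 = 584.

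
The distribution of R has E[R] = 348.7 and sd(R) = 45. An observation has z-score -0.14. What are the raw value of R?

R = E[R] + z·sd(R) = 348.7 + (-0.14)·45 = 342.4.

R = 342.4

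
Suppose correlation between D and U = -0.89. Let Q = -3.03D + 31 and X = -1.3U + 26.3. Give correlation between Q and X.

Linear rescalings preserve correlation up to sign; here the slopes -3.03 and -1.3 have the same sign, so correlation between Q and X = correlation between D and U = -0.89.

correlation between Q and X = -0.89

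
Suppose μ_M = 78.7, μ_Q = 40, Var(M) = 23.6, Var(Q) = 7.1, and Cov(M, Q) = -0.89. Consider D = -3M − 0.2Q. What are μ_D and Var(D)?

μ_D = (-3)·μ_M + (-0.2)·μ_Q = (-3)·78.7 + (-0.2)·40 = -244.1.
Var(D) = a²·Var(M) + b²·Var(Q) + 2ab·Cov(M, Q) with a = -3, b = -0.2.
= (-3)²·23.6 + (-0.2)²·7.1 + 2·(-3)·(-0.2)·(-0.89)
= 212.4 + 0.284 + (-1.068) = 211.616.

μ_D = -244.1, Var(D) = 211.616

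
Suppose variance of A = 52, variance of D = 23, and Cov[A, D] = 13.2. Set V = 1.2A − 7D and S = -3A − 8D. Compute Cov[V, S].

By bilinearity, Cov[V, S] = ac·variance of A + bd·variance of D + (ad+bc)·Cov[A, D], with a=1.2, b=-7, c=-3, d=-8.
ac·variance of A = 1.2·(-3)·52 = -187.2
bd·variance of D = (-7)·(-8)·23 = 1288
(ad+bc)·Cov[A, D] = (11.4)·13.2 = 150.48
Cov[V, S] = -187.2 + 1288 + 150.48 = 1251.28.

Cov[V, S] = 1251.28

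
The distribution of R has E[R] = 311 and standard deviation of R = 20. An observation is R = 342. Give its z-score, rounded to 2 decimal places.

z = (R − E[R]) / standard deviation of R = (342 − 311) / 20 = 1.55.

z = 1.55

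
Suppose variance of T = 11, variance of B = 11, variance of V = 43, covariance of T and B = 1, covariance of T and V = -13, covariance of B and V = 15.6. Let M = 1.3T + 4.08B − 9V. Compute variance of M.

variance of M = a²·variance of T + b²·variance of B + c²·variance of V + 2ab·covariance of T and B + 2ac·covariance of T and V + 2bc·covariance of B and V, with a = 1.3, b = 4.08, c = -9.
= 18.59 + 183.1104 + 3483 + 10.608 + 304.2 + (-1145.664)
= 2853.8444.

variance of M = 2853.8444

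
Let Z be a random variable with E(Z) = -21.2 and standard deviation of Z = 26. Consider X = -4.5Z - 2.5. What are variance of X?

variance of X = 13689

X = -4.5Z - 2.5 is linear with a = -4.5, b = -2.5.
variance of Z = 26² = 676.
variance of X = a²·variance of Z = (-4.5)²·676 = 13689 (the additive constant -2.5 does not affect variance).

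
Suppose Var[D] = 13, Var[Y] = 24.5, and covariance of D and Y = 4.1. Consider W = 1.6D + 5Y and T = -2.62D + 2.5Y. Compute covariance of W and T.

By bilinearity, covariance of W and T = ac·Var[D] + bd·Var[Y] + (ad+bc)·covariance of D and Y, with a=1.6, b=5, c=-2.62, d=2.5.
ac·Var[D] = 1.6·(-2.62)·13 = -54.496
bd·Var[Y] = 5·2.5·24.5 = 306.25
(ad+bc)·covariance of D and Y = (-9.1)·4.1 = -37.31
covariance of W and T = -54.496 + 306.25 + (-37.31) = 214.444.

covariance of W and T = 214.444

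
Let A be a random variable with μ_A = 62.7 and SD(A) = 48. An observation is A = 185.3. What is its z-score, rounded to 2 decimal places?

z = (A − μ_A) / SD(A) = (185.3 − 62.7) / 48 ≈ 2.55.

z = 2.55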